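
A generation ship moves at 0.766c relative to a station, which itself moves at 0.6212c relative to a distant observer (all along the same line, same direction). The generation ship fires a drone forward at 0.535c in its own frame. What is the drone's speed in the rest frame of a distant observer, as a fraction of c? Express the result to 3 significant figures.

Compose velocities in two stages. Stage 1 (into S'): u₁ = (0.535+0.766)/(1+0.535×0.766) = 0.92282.
Stage 2 (into S): u = (0.92282+0.6212)/(1+0.92282×0.6212) = 0.98142, so the speed is 0.981c.

0.981c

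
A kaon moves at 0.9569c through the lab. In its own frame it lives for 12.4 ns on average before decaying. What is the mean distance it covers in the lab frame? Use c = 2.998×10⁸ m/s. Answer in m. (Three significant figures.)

Lorentz factor: γ = (1 − 0.91565761)^(−1/2) = 3.4433.
Lab-frame lifetime: Δt = γτ = 3.4433 × 12.4 ns = 42.697 ns.
Distance: d = vΔt = 0.9569 × 2.998×10⁸ m/s × 4.2697×10^-8 s = 12.2 m.

12.2 m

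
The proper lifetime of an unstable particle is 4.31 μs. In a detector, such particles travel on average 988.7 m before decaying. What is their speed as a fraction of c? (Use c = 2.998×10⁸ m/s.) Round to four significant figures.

d = βγcτ ⇒ βγ = d/(cτ) = 988.7 m / (1292.138 m) = 0.76517.
β = (βγ)/√(1+(βγ)²) = 0.76517/√1.585485 = 0.6077.

0.6077c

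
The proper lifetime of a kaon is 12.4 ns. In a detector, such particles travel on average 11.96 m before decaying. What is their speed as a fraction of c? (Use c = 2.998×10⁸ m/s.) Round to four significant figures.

Lab distance = (lab lifetime)·v = γτ·βc, so βγ = d/(cτ) = 11.96/(2.998×10⁸ × 1.240×10^-8) = 3.2172.
With βγ = 3.2172: γ² = 1 + (βγ)² = 11.3504, and β = (βγ)/γ = 3.2172/3.36904 = 0.9549.

0.9549c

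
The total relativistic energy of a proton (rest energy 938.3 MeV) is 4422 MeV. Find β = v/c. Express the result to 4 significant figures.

0.9772

Total energy E = γmc² gives γ = 4422/938.3 = 4.7128.
Hence β = √(1 − 1/γ²) = √(1 − 0.0450238) = √0.9549762 = 0.9772.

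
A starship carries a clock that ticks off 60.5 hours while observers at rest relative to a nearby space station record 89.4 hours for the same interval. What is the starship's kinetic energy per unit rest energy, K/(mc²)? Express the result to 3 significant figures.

The time-dilation ratio gives γ = 89.4/60.5 = 1.47769.
K/(mc²) = γ − 1 = 1.47769 − 1 = 0.478.

0.478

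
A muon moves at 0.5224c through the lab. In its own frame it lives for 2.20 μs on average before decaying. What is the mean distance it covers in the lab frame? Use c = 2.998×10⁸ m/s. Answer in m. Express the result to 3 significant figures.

404 m

γ = 1/√(1 − β²) = 1/√(1 − 0.27290176) = 1/√0.72709824 = 1/0.852701 = 1.1727.
Lab-frame lifetime: Δt = γτ = 1.1727 × 2.20 μs = 2.5799 μs.
Distance: d = vΔt = 0.5224 × 2.998×10⁸ m/s × 2.5799×10^-6 s = 404 m.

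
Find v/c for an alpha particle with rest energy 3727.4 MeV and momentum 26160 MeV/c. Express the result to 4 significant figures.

βγ = pc/(mc²) = 26160/3727.4 = 7.0183.
Since γ² = 1 + (βγ)² = 50.2565, γ = √50.2565 = 7.08918, and β = (βγ)/γ = 7.0183/7.08918 = 0.9900.

0.9900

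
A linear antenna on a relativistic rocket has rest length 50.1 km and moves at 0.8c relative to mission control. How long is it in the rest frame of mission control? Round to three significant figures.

With β = 0.8, γ = 1/√(1 − 0.8²) = 1/√0.36 = 1.6667.
Length contraction: L = L₀/γ = 50.1/1.6667 = 30.1 km.

30.1 km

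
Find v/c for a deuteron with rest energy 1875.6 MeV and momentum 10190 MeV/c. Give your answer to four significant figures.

βγ = pc/(mc²) = 10190/1875.6 = 5.4329.
Since γ² = 1 + (βγ)² = 30.5164, γ = √30.5164 = 5.52417, and β = (βγ)/γ = 5.4329/5.52417 = 0.9835.

0.9835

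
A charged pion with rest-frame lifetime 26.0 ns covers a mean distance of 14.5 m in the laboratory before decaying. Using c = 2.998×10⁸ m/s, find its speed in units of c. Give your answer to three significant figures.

0.881c

Let x = d/(cτ) = 14.50 m / (2.998×10⁸ m/s × 2.600×10^-8 s) = 1.8602. Since d = βγcτ, x = βγ = β/√(1−β²).
Solving: β² = x²/(1+x²) = 3.46034/4.46034 = 0.775802, so β = 0.881.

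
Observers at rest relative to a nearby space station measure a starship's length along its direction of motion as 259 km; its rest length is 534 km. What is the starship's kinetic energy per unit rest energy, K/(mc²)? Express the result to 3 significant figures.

γ = L₀/L = 534/259 = 2.06178.
K/(mc²) = γ − 1 = 2.06178 − 1 = 1.06.

1.06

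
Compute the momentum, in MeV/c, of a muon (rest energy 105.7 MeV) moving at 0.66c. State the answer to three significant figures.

92.9 MeV/c

Lorentz factor: γ = (1 − 0.4356)^(−1/2) = 1.3311.
Momentum: p = γβ·mc = 1.3311 × 0.66 × 105.7 MeV/c = 92.9 MeV/c.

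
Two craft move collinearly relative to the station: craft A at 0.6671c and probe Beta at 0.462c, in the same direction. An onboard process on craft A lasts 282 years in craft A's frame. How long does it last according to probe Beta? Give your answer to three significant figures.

Speed of craft A in probe Beta's frame: u = (v_A − v_B)/(1 − v_A v_B/c²) = (0.6671 − 0.462)/(1 − 0.6671×0.462) = 0.2051/0.6917998 = 0.29647; |u| = 0.29647c.
γ for this relative speed: γ = 1/√(1 − 0.0878945) = 1.0471.
The clock on craft A records proper time, so probe Beta measures Δt = γΔτ = 1.0471 × 282 = 295 years.

295 years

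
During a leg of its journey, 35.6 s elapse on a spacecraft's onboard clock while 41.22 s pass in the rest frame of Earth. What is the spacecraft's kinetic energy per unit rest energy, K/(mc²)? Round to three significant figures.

From Δt = γΔτ: γ = 41.22/35.6 = 1.15787.
K/(mc²) = γ − 1 = 1.15787 − 1 = 0.158.

0.158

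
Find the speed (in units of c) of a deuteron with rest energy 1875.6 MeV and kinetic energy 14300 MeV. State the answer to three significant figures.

0.993c

K = (γ−1)mc², so γ = 1 + 14300/1875.6 = 8.6242.
Then v/c = √(1 − γ⁻²) = √(1 − 0.013445) = √0.986555 = 0.993.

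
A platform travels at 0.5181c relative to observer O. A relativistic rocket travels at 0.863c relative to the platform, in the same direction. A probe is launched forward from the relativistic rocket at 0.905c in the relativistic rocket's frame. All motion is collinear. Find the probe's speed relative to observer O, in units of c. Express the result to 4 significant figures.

First combine the probe and relativistic rocket (S''→S'): u₁ = (0.905 + 0.863)/(1 + 0.905×0.863) = 1.768/1.781015 = 0.99269.
Then combine with the platform (S'→S): u = (0.99269 + 0.5181)/(1 + 0.99269×0.5181) = 1.51079/1.514312689 = 0.99767.

0.9977c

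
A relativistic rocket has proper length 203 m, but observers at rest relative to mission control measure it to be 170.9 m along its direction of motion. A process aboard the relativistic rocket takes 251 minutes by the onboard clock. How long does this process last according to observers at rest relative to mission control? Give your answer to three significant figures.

298 minutes

Length contraction gives γ = L₀/L = 203/170.9 = 1.18783.
The same γ dilates the second interval: 1.18783 × 251 minutes = 298 minutes.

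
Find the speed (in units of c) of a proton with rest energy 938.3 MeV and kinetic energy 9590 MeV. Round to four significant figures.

0.9960c

K = (γ−1)mc², so γ = 1 + 9590/938.3 = 11.221.
Then v/c = √(1 − γ⁻²) = √(1 − 0.00794213) = √0.99205787 = 0.9960.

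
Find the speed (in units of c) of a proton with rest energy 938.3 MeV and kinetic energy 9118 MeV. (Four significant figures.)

γ = 1 + K/(mc²) = 1 + 9118/938.3 = 10.718.
β = √(1 − 1/γ²) = √(1 − 0.00870507) = √0.99129493 = 0.9956.

0.9956c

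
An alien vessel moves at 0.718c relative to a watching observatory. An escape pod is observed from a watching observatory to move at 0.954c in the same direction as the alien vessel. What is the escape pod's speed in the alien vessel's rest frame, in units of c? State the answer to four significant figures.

Transform to the alien vessel's frame: u' = (u − v)/(1 − uv/c²).
u' = (0.954 − 0.718)/(1 − 0.954×0.718) = 0.236/0.315028 = 0.74914.
Speed in the alien vessel's frame: 0.7491c (in the same direction).

0.7491c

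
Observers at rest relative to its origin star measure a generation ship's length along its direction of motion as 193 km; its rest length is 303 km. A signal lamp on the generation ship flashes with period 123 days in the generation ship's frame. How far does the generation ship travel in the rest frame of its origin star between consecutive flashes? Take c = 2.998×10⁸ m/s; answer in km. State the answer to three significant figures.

3.86×10^12 km

From L = L₀/γ: γ = 303/193 = 1.56995.
β = √(1 − 1/γ²) = 0.77089. Lab-frame period = γτ = 1.56995×123 days = 193.1 days. Distance = βc × γτ = 0.77089 × 2.998×10⁸ m/s × 16683840 s = 3.8558×10^15 m = 3.86×10^12 km.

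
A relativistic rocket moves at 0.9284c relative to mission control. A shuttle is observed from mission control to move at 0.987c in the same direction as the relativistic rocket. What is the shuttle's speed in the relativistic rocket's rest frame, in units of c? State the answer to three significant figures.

0.700c

Transform to the relativistic rocket's frame: u' = (u − v)/(1 − uv/c²).
u' = (0.987 − 0.9284)/(1 − 0.987×0.9284) = 0.0586/0.0836692 = 0.70038.
Speed in the relativistic rocket's frame: 0.700c (in the same direction).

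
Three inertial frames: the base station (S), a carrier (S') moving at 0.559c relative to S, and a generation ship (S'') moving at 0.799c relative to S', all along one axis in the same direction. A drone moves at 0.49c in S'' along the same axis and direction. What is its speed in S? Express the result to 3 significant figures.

0.979c

Compose velocities in two stages. Stage 1 (into S'): u₁ = (0.49+0.799)/(1+0.49×0.799) = 0.92633.
Stage 2 (into S): u = (0.92633+0.559)/(1+0.92633×0.559) = 0.9786, so the speed is 0.979c.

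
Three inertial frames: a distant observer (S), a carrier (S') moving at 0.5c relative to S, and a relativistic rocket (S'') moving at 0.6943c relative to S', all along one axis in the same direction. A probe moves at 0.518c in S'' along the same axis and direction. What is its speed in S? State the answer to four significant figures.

0.9625c

Compose velocities in two stages. Stage 1 (into S'): u₁ = (0.518+0.6943)/(1+0.518×0.6943) = 0.89163.
Stage 2 (into S): u = (0.89163+0.5)/(1+0.89163×0.5) = 0.96252, so the speed is 0.9625c.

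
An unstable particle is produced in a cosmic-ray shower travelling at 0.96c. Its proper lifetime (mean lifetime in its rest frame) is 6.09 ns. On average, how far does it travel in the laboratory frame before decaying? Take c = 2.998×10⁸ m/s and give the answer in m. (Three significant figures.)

With β = 0.96, γ = 1/√(1 − 0.96²) = 1/√0.0784 = 3.5714.
Lab-frame lifetime: Δt = γτ = 3.5714 × 6.09 ns = 21.75 ns.
Distance: d = vΔt = 0.96 × 2.998×10⁸ m/s × 2.1750×10^-8 s = 6.26 m.

6.26 m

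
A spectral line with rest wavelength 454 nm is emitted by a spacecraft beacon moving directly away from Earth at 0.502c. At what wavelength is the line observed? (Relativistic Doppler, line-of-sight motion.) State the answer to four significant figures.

Relativistic Doppler for wavelength: λ_obs = λ_src · √((1+β)/(1−β)).
With β = 0.502: factor = √(1.502/0.498) = 1.7367.
λ_obs = 454 × 1.7367 = 788.5 nm.

788.5 nm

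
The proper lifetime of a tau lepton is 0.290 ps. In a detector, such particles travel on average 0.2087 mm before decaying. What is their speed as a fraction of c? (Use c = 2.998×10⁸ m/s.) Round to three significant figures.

d = βγcτ ⇒ βγ = d/(cτ) = 2.087×10^-4 m / (8.6942×10^-5 m) = 2.4005.
β = (βγ)/√(1+(βγ)²) = 2.4005/√6.7624 = 0.923.

0.923c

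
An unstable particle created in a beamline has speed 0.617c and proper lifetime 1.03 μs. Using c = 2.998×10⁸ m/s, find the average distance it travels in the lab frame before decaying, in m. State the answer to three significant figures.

γ = 1/√(1 − β²) = 1/√(1 − 0.380689) = 1/√0.619311 = 1/0.786963 = 1.2707.
Lab-frame lifetime: Δt = γτ = 1.2707 × 1.03 μs = 1.3088 μs.
Distance: d = vΔt = 0.617 × 2.998×10⁸ m/s × 1.3088×10^-6 s = 242 m.

242 m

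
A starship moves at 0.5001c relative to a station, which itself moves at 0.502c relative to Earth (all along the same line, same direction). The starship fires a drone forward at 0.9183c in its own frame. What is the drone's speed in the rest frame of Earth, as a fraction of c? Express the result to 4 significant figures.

0.9906c

Apply u = (u'+v)/(1+u'v) twice. Drone in the station frame: (0.9183+0.5001)/(1+0.9183·0.5001) = 1.4184/1.45924183 = 0.97201c.
That velocity, transformed to the rest frame of Earth: (0.97201+0.502)/(1+0.97201·0.502) = 1.47401/1.48794902 = 0.99063c.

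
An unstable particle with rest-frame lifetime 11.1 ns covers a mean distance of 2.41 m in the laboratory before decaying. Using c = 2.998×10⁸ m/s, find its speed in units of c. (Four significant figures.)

d = βγcτ ⇒ βγ = d/(cτ) = 2.410 m / (3.32778 m) = 0.72421.
β = (βγ)/√(1+(βγ)²) = 0.72421/√1.52448 = 0.5865.

0.5865c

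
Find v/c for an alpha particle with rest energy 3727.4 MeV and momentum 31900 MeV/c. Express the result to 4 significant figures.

0.9932

pc/(mc²) = 31900/3727.4 = 8.5582 = βγ = β/√(1−β²).
So β² = x²/(1 + x²) with x = 8.5582: x² = 73.2428, β² = 73.2428/74.2428 = 0.986531, β = 0.9932.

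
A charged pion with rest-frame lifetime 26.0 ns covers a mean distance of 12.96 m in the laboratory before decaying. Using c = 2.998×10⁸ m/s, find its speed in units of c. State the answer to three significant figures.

0.857c

Let x = d/(cτ) = 12.96 m / (2.998×10⁸ m/s × 2.600×10^-8 s) = 1.6626. Since d = βγcτ, x = βγ = β/√(1−β²).
Solving: β² = x²/(1+x²) = 2.76424/3.76424 = 0.734342, so β = 0.857.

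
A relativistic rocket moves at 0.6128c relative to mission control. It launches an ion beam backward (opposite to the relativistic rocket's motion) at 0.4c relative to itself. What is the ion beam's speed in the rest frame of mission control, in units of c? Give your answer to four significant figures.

0.2819c

Relativistic velocity addition: u = (u' + v)/(1 + u'v/c²), with u' = −0.4c and v = 0.6128c.
Numerator: −0.4 + 0.6128 = 0.2128. Denominator: 1 + (−0.4)(0.6128) = 0.75488.
u = 0.2128/0.75488 = 0.2819, so the speed is 0.2819c.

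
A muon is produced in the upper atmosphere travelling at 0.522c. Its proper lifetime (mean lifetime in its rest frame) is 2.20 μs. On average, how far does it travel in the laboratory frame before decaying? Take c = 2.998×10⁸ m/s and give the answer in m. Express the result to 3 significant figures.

With β = 0.522, γ = 1/√(1 − 0.522²) = 1/√0.727516 = 1.1724.
Lab-frame lifetime: Δt = γτ = 1.1724 × 2.20 μs = 2.5793 μs.
Distance: d = vΔt = 0.522 × 2.998×10⁸ m/s × 2.5793×10^-6 s = 404 m.

404 m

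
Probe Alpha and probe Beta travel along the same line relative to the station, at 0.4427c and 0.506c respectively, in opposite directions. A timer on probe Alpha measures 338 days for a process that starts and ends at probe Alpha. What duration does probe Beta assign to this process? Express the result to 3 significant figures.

Speed of probe Alpha in probe Beta's frame: u = (v_A + v_B)/(1 + v_A v_B/c²) = (0.4427 + 0.506)/(1 + 0.4427×0.506) = 0.9487/1.2240062 = 0.77508; |u| = 0.77508c.
γ for this relative speed: γ = 1/√(1 − 0.600749) = 1.5826.
Probe Alpha's interval is proper; time dilation gives Δt_B = γΔτ = 1.5826 × 338 days = 535 days.

535 days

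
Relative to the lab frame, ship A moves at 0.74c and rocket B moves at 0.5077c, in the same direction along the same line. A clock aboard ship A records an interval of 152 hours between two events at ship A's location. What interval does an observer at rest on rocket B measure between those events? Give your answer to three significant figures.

Speed of ship A in rocket B's frame: u = (v_A − v_B)/(1 − v_A v_B/c²) = (0.74 − 0.5077)/(1 − 0.74×0.5077) = 0.2323/0.624302 = 0.3721; |u| = 0.3721c.
At |u| = 0.3721c, γ = (1 − 0.138458)^(−1/2) = 1.0774.
The clock on ship A records proper time, so rocket B measures Δt = γΔτ = 1.0774 × 152 = 164 hours.

164 hours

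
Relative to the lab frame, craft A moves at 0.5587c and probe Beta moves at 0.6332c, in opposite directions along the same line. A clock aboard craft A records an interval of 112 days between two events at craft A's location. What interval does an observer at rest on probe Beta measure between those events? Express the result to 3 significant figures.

236 days

The velocity of craft A relative to probe Beta is (0.5587 + 0.6332)c / (1 + 0.5587×0.6332) = 0.88043c; relative speed 0.88043c.
γ for this relative speed: γ = 1/√(1 − 0.775157) = 2.1089.
Craft A's interval is proper; time dilation gives Δt_B = γΔτ = 2.1089 × 112 days = 236 days.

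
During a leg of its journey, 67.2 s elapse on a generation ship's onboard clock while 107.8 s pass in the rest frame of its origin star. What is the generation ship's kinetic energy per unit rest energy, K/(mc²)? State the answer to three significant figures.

0.604

The time-dilation ratio gives γ = 107.8/67.2 = 1.60417.
Since K = (γ−1)mc², K/(mc²) = 1.60417 − 1 = 0.604.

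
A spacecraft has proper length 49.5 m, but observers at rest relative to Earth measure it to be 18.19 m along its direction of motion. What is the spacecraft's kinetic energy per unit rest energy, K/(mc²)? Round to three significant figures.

From L = L₀/γ: γ = 49.5/18.19 = 2.72128.
Since K = (γ−1)mc², K/(mc²) = 2.72128 − 1 = 1.72.

1.72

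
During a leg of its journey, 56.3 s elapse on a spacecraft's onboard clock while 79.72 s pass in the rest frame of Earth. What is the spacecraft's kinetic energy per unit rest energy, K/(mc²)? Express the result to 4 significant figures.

0.4160

γ = Δt/Δτ = 79.72/56.3 = 1.41599.
Since K = (γ−1)mc², K/(mc²) = 1.41599 − 1 = 0.4160.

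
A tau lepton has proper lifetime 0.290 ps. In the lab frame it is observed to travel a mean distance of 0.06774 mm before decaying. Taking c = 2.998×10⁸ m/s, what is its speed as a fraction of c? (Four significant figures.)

Let x = d/(cτ) = 6.774×10^-5 m / (2.998×10⁸ m/s × 2.900×10^-13 s) = 0.77914. Since d = βγcτ, x = βγ = β/√(1−β²).
Solving: β² = x²/(1+x²) = 0.607059/1.607059 = 0.377745, so β = 0.6146.

0.6146c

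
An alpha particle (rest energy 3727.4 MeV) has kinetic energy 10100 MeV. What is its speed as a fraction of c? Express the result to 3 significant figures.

0.963c

γ = 1 + K/(mc²) = 1 + 10100/3727.4 = 3.7097.
β = √(1 − 1/γ²) = √(1 − 0.0726645) = √0.9273355 = 0.963.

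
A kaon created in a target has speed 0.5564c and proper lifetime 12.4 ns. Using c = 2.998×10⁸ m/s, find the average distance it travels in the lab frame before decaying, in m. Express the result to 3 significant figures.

β² = 0.30958096, so γ = 1/√0.69041904 = 1.2035.
Lab-frame lifetime: Δt = γτ = 1.2035 × 12.4 ns = 14.923 ns.
Distance: d = vΔt = 0.5564 × 2.998×10⁸ m/s × 1.4923×10^-8 s = 2.49 m.

2.49 m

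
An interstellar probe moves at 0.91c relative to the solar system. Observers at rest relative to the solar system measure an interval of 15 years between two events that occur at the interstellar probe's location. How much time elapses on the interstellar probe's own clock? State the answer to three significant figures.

6.22 years

γ = 1/√(1 − β²) = 1/√(1 − 0.8281) = 1/√0.1719 = 1/0.414608 = 2.4119.
The moving clock records proper time: Δτ = Δt/γ = 15/2.4119 = 6.22 years.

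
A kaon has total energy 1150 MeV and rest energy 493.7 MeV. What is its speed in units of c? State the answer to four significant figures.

0.9032c

Total energy E = γmc² gives γ = 1150/493.7 = 2.3293.
Hence β = √(1 − 1/γ²) = √(1 − 0.18431) = √0.81569 = 0.9032.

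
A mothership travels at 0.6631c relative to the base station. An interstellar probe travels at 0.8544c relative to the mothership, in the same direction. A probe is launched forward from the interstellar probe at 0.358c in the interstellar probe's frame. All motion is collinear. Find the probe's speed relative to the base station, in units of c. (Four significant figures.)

First combine the probe and interstellar probe (S''→S'): u₁ = (0.358 + 0.8544)/(1 + 0.358×0.8544) = 1.2124/1.3058752 = 0.92842.
Then combine with the mothership (S'→S): u = (0.92842 + 0.6631)/(1 + 0.92842×0.6631) = 1.59152/1.615635302 = 0.98507.

0.9851c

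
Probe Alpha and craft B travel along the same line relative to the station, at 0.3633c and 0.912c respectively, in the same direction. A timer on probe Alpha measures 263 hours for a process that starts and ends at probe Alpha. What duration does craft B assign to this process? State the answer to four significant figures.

460.2 hours

Speed of probe Alpha in craft B's frame: u = (v_A − v_B)/(1 − v_A v_B/c²) = (0.3633 − 0.912)/(1 − 0.3633×0.912) = −0.5487/0.6686704 = −0.82058; |u| = 0.82058c.
γ for this relative speed: γ = 1/√(1 − 0.673352) = 1.7497.
Probe Alpha's interval is proper; time dilation gives Δt_B = γΔτ = 1.7497 × 263 hours = 460.2 hours.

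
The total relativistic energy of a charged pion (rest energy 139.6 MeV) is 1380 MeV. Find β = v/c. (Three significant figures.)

0.995

Total energy E = γmc² gives γ = 1380/139.6 = 9.8854.
Hence β = √(1 − 1/γ²) = √(1 − 0.0102332) = √0.9897668 = 0.995.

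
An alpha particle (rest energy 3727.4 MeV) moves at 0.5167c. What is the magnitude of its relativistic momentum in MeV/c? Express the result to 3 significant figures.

2250 MeV/c

γ = 1/√(1 − β²) = 1/√(1 − 0.26697889) = 1/√0.73302111 = 1/0.856167 = 1.168.
Momentum: p = γβ·mc = 1.168 × 0.5167 × 3727.4 MeV/c = 2250 MeV/c.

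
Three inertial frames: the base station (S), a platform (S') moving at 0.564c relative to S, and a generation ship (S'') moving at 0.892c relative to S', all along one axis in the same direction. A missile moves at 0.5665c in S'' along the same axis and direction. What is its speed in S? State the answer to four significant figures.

Apply u = (u'+v)/(1+u'v) twice. Missile in the platform frame: (0.5665+0.892)/(1+0.5665·0.892) = 1.4585/1.505318 = 0.9689c.
That velocity, transformed to the rest frame of the base station: (0.9689+0.564)/(1+0.9689·0.564) = 1.5329/1.5464596 = 0.99123c.

0.9912c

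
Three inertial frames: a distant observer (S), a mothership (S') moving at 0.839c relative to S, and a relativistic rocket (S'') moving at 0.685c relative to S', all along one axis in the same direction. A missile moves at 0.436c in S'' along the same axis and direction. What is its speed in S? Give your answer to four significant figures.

0.9872c

Compose velocities in two stages. Stage 1 (into S'): u₁ = (0.436+0.685)/(1+0.436×0.685) = 0.8632.
Stage 2 (into S): u = (0.8632+0.839)/(1+0.8632×0.839) = 0.98723, so the speed is 0.9872c.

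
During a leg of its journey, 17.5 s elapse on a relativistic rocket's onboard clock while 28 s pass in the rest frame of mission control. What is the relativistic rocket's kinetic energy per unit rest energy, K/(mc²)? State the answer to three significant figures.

0.600

The time-dilation ratio gives γ = 28/17.5 = 1.6.
Since K = (γ−1)mc², K/(mc²) = 1.6 − 1 = 0.600.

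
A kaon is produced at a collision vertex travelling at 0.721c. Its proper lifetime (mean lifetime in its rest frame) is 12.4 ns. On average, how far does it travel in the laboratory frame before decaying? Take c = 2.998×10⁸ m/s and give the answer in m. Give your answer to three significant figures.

3.87 m

γ = 1/√(1 − β²) = 1/√(1 − 0.519841) = 1/√0.480159 = 1/0.692935 = 1.4431.
Lab-frame lifetime: Δt = γτ = 1.4431 × 12.4 ns = 17.894 ns.
Distance: d = vΔt = 0.721 × 2.998×10⁸ m/s × 1.7894×10^-8 s = 3.87 m.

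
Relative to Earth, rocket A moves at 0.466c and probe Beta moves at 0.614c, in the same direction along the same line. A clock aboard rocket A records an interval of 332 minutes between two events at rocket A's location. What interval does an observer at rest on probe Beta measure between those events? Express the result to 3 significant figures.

Transform rocket A's velocity into probe Beta's frame: (0.466 − 0.614)/(1 − 0.466·0.614) = −0.148/0.713876, so the relative speed is 0.20732c.
At |u| = 0.20732c, γ = (1 − 0.0429816)^(−1/2) = 1.0222.
Rocket A's interval is proper; time dilation gives Δt_B = γΔτ = 1.0222 × 332 minutes = 339 minutes.

339 minutes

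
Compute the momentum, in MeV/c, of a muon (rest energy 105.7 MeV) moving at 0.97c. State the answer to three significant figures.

422 MeV/c

γ = 1/√(1 − β²) = 1/√(1 − 0.9409) = 1/√0.0591 = 4.1135.
Momentum: p = γβ·mc = 4.1135 × 0.97 × 105.7 MeV/c = 422 MeV/c.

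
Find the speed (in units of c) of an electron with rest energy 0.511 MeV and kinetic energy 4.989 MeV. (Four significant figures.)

0.9957c

γ = 1 + K/(mc²) = 1 + 4.989/0.511 = 10.763.
β = √(1 − 1/γ²) = √(1 − 0.00863244) = √0.99136756 = 0.9957.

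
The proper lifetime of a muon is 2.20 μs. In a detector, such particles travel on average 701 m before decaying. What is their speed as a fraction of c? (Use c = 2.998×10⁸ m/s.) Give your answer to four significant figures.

0.7283c

Let x = d/(cτ) = 701.0 m / (2.998×10⁸ m/s × 2.200×10^-6 s) = 1.0628. Since d = βγcτ, x = βγ = β/√(1−β²).
Solving: β² = x²/(1+x²) = 1.12954/2.12954 = 0.530415, so β = 0.7283.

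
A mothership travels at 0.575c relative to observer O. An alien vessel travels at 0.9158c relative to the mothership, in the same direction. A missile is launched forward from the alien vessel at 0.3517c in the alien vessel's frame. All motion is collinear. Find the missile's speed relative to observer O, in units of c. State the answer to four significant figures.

0.9887c

First combine the missile and alien vessel (S''→S'): u₁ = (0.3517 + 0.9158)/(1 + 0.3517×0.9158) = 1.2675/1.32208686 = 0.95871.
Then combine with the mothership (S'→S): u = (0.95871 + 0.575)/(1 + 0.95871×0.575) = 1.53371/1.55125825 = 0.98869.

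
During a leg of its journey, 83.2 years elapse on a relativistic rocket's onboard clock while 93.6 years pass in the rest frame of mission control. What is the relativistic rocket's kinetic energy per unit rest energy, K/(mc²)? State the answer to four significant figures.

The time-dilation ratio gives γ = 93.6/83.2 = 1.125.
Since K = (γ−1)mc², K/(mc²) = 1.125 − 1 = 0.1250.

0.1250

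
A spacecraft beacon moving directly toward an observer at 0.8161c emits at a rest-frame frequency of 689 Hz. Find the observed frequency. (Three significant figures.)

Relativistic Doppler (source moving toward): f_obs = f_src · √((1+β)/(1−β)).
With β = 0.8161: factor = √(1.8161/0.1839) = 3.1425.
f_obs = 689 × 3.1425 = 2170 Hz.

2170 Hz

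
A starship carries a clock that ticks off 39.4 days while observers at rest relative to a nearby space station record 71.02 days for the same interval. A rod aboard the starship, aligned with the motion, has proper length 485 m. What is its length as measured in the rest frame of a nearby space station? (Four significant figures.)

γ = Δt/Δτ = 71.02/39.4 = 1.80254.
The rod contracts by the same γ: 485 m / 1.80254 = 269.1 m.

269.1 m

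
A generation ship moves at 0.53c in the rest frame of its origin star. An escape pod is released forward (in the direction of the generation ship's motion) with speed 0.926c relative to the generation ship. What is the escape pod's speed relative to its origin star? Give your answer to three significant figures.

0.977c

In units of c, u = (u' + v)/(1 + u'v) with u' = 0.926 and v = 0.53.
Numerator: 0.926 + 0.53 = 1.456. Denominator: 1 + (0.926)(0.53) = 1.49078.
u = 1.456/1.49078 = 0.97667, so the speed is 0.977c.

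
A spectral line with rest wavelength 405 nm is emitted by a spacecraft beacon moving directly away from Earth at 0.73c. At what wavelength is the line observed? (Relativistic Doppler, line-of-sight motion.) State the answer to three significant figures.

Relativistic Doppler for wavelength: λ_obs = λ_src · √((1+β)/(1−β)).
With β = 0.73: factor = √(1.73/0.27) = 2.5313.
λ_obs = 405 × 2.5313 = 1030 nm.

1030 nm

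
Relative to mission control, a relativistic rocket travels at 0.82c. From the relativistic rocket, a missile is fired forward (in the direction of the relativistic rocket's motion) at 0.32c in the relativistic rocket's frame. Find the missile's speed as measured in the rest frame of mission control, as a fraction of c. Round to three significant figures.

0.903c

Relativistic velocity addition: u = (u' + v)/(1 + u'v/c²), with u' = 0.32c and v = 0.82c.
Numerator: 0.32 + 0.82 = 1.14. Denominator: 1 + (0.32)(0.82) = 1.2624.
u = 1.14/1.2624 = 0.90304, so the speed is 0.903c.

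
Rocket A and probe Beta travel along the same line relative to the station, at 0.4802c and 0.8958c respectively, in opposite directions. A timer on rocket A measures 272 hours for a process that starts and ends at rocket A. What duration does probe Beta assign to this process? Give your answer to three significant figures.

998 hours

Speed of rocket A in probe Beta's frame: u = (v_A + v_B)/(1 + v_A v_B/c²) = (0.4802 + 0.8958)/(1 + 0.4802×0.8958) = 1.376/1.43016316 = 0.96213; |u| = 0.96213c.
At |u| = 0.96213c, γ = (1 − 0.925694)^(−1/2) = 3.6685.
Rocket A's interval is proper; time dilation gives Δt_B = γΔτ = 3.6685 × 272 hours = 998 hours.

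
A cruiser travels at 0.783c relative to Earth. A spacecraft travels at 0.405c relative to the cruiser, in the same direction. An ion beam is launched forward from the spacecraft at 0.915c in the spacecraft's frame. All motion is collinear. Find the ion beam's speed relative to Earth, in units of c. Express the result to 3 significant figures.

0.995c

Compose velocities in two stages. Stage 1 (into S'): u₁ = (0.915+0.405)/(1+0.915×0.405) = 0.9631.
Stage 2 (into S): u = (0.9631+0.783)/(1+0.9631×0.783) = 0.99544, so the speed is 0.995c.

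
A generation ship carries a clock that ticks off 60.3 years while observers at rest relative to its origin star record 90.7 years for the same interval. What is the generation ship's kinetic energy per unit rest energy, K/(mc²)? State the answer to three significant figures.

The time-dilation ratio gives γ = 90.7/60.3 = 1.50415.
Since K = (γ−1)mc², K/(mc²) = 1.50415 − 1 = 0.504.

0.504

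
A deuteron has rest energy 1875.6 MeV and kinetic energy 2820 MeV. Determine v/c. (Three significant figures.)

K = (γ−1)mc², so γ = 1 + 2820/1875.6 = 2.5035.
Then v/c = √(1 − γ⁻²) = √(1 − 0.159553) = √0.840447 = 0.917.

0.917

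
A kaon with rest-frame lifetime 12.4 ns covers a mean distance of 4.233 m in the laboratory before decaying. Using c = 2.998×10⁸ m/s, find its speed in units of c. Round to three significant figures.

0.751c

d = βγcτ ⇒ βγ = d/(cτ) = 4.233 m / (3.71752 m) = 1.1387.
β = (βγ)/√(1+(βγ)²) = 1.1387/√2.29664 = 0.751.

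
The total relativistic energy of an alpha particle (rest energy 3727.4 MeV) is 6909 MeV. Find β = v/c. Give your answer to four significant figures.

0.8420

Total energy E = γmc² gives γ = 6909/3727.4 = 1.8536.
Hence β = √(1 − 1/γ²) = √(1 − 0.29105) = √0.70895 = 0.8420.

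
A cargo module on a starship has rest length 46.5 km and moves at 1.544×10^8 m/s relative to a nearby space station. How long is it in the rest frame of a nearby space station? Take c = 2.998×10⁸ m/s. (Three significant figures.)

39.9 km

β = v/c = (1.544×10^8 m/s)/(2.998×10⁸ m/s) = 0.51501.
γ = 1/√(1 − β²) = 1/√(1 − 0.2652353001) = 1/√0.7347646999 = 1/0.857184 = 1.1666.
Length contraction: L = L₀/γ = 46.5/1.1666 = 39.9 km.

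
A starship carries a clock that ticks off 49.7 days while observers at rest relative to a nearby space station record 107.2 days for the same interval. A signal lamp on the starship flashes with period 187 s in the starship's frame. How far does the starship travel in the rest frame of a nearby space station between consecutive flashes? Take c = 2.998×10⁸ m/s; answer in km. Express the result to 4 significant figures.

1.071×10^8 km

γ = Δt/Δτ = 107.2/49.7 = 2.15694.
β = √(1 − 1/γ²) = 0.88603. Lab-frame period = γτ = 2.15694×187 s = 403.35 s. Distance = βc × γτ = 0.88603 × 2.998×10⁸ m/s × 403.35 s = 1.0714×10^11 m = 1.071×10^8 km.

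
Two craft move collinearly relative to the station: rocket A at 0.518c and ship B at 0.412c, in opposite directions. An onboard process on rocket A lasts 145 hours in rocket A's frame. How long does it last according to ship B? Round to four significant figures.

The velocity of rocket A relative to ship B is (0.518 + 0.412)c / (1 + 0.518×0.412) = 0.76643c; relative speed 0.76643c.
At |u| = 0.76643c, γ = (1 − 0.587415)^(−1/2) = 1.5568.
Rocket A's interval is proper; time dilation gives Δt_B = γΔτ = 1.5568 × 145 hours = 225.7 hours.

225.7 hours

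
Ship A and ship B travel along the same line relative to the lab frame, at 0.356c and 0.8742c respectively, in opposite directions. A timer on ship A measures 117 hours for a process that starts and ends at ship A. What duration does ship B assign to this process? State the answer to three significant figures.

338 hours

The velocity of ship A relative to ship B is (0.356 + 0.8742)c / (1 + 0.356×0.8742) = 0.93821c; relative speed 0.93821c.
At |u| = 0.93821c, γ = (1 − 0.880238)^(−1/2) = 2.8896.
Ship A's interval is proper; time dilation gives Δt_B = γΔτ = 2.8896 × 117 hours = 338 hours.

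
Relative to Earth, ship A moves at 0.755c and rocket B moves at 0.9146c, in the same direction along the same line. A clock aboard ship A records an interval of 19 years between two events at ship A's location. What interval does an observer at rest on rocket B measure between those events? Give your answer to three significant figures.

Speed of ship A in rocket B's frame: u = (v_A − v_B)/(1 − v_A v_B/c²) = (0.755 − 0.9146)/(1 − 0.755×0.9146) = −0.1596/0.309477 = −0.51571; |u| = 0.51571c.
At |u| = 0.51571c, γ = (1 − 0.265957)^(−1/2) = 1.1672.
Ship A's interval is proper; time dilation gives Δt_B = γΔτ = 1.1672 × 19 years = 22.2 years.

22.2 years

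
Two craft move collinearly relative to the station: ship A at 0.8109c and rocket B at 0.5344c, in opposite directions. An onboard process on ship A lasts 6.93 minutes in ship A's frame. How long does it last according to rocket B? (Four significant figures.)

20.08 minutes

Speed of ship A in rocket B's frame: u = (v_A + v_B)/(1 + v_A v_B/c²) = (0.8109 + 0.5344)/(1 + 0.8109×0.5344) = 1.3453/1.43334496 = 0.93857; |u| = 0.93857c.
At |u| = 0.93857c, γ = (1 − 0.880914)^(−1/2) = 2.8978.
Ship A's interval is proper; time dilation gives Δt_B = γΔτ = 2.8978 × 6.93 minutes = 20.08 minutes.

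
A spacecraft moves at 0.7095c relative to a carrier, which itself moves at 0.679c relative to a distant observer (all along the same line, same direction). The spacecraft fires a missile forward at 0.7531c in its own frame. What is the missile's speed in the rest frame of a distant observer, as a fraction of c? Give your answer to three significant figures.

0.991c

First combine the missile and spacecraft (S''→S'): u₁ = (0.7531 + 0.7095)/(1 + 0.7531×0.7095) = 1.4626/1.53432445 = 0.95325.
Then combine with the carrier (S'→S): u = (0.95325 + 0.679)/(1 + 0.95325×0.679) = 1.63225/1.64725675 = 0.99089.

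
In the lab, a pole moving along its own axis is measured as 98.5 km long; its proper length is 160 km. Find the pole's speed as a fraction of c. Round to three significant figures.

Length contraction gives γ = L₀/L = 160/98.5 = 1.6244.
β = √(1 − 1/γ²) = √0.621022 = 0.788.

0.788c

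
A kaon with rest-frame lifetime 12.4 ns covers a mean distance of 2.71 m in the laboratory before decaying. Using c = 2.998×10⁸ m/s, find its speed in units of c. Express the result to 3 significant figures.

d = βγcτ ⇒ βγ = d/(cτ) = 2.710 m / (3.71752 m) = 0.72898.
β = (βγ)/√(1+(βγ)²) = 0.72898/√1.531412 = 0.589.

0.589c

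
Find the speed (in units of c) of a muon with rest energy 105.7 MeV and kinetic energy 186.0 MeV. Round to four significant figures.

0.9320c

K = (γ−1)mc², so γ = 1 + 186.0/105.7 = 2.7597.
Then v/c = √(1 − γ⁻²) = √(1 − 0.131303) = √0.868697 = 0.9320.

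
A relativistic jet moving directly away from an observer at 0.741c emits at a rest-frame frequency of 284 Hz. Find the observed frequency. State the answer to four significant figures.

109.5 Hz

Relativistic Doppler (source moving away): f_obs = f_src · √((1−β)/(1+β)).
With β = 0.741: factor = √(0.259/1.741) = 0.3857.
f_obs = 284 × 0.3857 = 109.5 Hz.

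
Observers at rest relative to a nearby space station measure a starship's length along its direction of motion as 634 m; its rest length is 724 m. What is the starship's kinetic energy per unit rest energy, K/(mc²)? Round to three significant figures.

0.142

From L = L₀/γ: γ = 724/634 = 1.14196.
Since K = (γ−1)mc², K/(mc²) = 1.14196 − 1 = 0.142.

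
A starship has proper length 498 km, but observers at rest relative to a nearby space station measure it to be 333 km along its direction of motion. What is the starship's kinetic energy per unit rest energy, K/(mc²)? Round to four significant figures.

0.4955

Length contraction gives γ = L₀/L = 498/333 = 1.4955.
Since K = (γ−1)mc², K/(mc²) = 1.4955 − 1 = 0.4955.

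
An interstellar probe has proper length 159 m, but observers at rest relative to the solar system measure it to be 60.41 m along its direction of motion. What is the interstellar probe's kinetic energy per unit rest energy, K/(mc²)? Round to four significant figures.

1.632

From L = L₀/γ: γ = 159/60.41 = 2.63201.
Since K = (γ−1)mc², K/(mc²) = 2.63201 − 1 = 1.632.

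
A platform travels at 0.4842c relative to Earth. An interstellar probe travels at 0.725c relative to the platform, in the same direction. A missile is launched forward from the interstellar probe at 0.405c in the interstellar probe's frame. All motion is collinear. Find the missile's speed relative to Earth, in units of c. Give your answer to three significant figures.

0.954c

Apply u = (u'+v)/(1+u'v) twice. Missile in the platform frame: (0.405+0.725)/(1+0.405·0.725) = 1.13/1.293625 = 0.87351c.
That velocity, transformed to the rest frame of Earth: (0.87351+0.4842)/(1+0.87351·0.4842) = 1.35771/1.422953542 = 0.95415c.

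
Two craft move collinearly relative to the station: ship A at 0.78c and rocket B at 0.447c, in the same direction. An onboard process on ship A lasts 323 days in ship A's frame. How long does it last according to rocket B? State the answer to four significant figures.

The velocity of ship A relative to rocket B is (0.78 − 0.447)c / (1 − 0.78×0.447) = 0.51125c; relative speed 0.51125c.
At |u| = 0.51125c, γ = (1 − 0.261377)^(−1/2) = 1.1636.
Ship A's interval is proper; time dilation gives Δt_B = γΔτ = 1.1636 × 323 days = 375.8 days.

375.8 days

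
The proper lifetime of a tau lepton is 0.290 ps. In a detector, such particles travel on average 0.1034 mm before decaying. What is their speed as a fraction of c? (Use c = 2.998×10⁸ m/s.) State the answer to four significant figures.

d = βγcτ ⇒ βγ = d/(cτ) = 1.034×10^-4 m / (8.6942×10^-5 m) = 1.1893.
β = (βγ)/√(1+(βγ)²) = 1.1893/√2.41443 = 0.7654.

0.7654c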